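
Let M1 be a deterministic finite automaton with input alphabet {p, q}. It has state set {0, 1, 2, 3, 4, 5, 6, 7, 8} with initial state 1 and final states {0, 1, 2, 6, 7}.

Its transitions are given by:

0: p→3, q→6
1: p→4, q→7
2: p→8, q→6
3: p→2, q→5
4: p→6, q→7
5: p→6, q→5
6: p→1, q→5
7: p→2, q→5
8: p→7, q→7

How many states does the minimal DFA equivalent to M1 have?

4

States {0,3} cannot be reached from the start state, so discard them.
Initial partition by acceptance: {1,2,6,7} | {4,5,8}.
On input p, block {1,2,6,7} splits into {1,2} and {6,7}.
Refine {4,5,8} on symbol q: members go to different blocks, giving {4,8} and {5}.
No further refinement is possible. Final partition (4 blocks): {1,2} | {4,8} | {6,7} | {5}.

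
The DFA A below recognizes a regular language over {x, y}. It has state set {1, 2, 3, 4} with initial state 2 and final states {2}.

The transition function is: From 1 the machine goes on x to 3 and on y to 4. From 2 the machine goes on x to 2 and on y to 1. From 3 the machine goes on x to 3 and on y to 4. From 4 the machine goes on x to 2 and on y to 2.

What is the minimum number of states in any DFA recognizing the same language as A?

3

All states are reachable from the start state.
P0 = {2} | {1,3,4}.
On input x, block {1,3,4} splits into {1,3} and {4}.
The partition is now stable with 3 blocks: {2} | {1,3} | {4}.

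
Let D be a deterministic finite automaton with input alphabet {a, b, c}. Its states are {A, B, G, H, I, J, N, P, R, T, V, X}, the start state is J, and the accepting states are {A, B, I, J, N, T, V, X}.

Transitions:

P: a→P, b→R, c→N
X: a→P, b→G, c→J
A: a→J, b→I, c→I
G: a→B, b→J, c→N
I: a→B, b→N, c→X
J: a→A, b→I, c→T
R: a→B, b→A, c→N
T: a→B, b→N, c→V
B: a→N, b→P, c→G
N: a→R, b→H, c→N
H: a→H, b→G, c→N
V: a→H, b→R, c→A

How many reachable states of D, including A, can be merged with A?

All states are reachable from the start state.
P0 = {A,B,I,J,N,T,V,X} | {G,H,P,R}.
On input a, block {A,B,I,J,N,T,V,X} splits into {A,B,I,J,T} and {N,V,X}.
On input a, block {A,B,I,J,T} splits into {A,I,J,T} and {B}.
Split {A,I,J,T} by δ(·,a) → {I,T} and {A,J}.
Refine {G,H,P,R} on symbol a: members go to different blocks, giving {H,P} and {G,R}.
Refine {N,V,X} on symbol a: members go to different blocks, giving {V,X} and {N}.
The partition is now stable with 7 blocks: {I,T} | {H,P} | {V,X} | {B} | {A,J} | {G,R} | {N}.
The equivalence class containing A is {A,J}, of size 2.

2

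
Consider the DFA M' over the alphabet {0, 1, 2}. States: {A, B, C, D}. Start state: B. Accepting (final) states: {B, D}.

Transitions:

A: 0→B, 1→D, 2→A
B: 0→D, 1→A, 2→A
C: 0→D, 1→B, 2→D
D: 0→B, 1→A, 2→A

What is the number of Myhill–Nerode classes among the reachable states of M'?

Reachable states from the start: {A,B,D}. Unreachable: {C} — drop them.
Initial partition by acceptance: {B,D} | {A}.
Stable partition: {B,D} | {A} — 2 equivalence classes.

2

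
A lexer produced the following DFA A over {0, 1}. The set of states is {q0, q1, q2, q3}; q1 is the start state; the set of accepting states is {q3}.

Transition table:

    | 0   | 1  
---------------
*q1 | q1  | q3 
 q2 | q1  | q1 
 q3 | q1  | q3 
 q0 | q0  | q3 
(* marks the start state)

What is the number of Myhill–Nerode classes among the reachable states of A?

2

First remove the unreachable states {q0,q2}; 2 states remain.
P0 = {q3} | {q1}.
Stable partition: {q3} | {q1} — 2 equivalence classes.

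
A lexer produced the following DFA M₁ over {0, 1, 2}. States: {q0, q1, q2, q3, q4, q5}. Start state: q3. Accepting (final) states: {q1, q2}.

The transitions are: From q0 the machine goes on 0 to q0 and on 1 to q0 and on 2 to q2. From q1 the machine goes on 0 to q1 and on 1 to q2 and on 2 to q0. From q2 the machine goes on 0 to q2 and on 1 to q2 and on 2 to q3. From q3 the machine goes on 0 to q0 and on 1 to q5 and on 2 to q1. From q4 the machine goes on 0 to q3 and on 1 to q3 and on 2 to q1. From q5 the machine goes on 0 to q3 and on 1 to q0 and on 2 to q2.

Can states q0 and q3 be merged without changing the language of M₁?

Yes

First remove the unreachable states {q4}; 5 states remain.
Start with accepting vs non-accepting: {q1,q2} | {q0,q3,q5}.
No further refinement is possible. Final partition (2 blocks): {q1,q2} | {q0,q3,q5}.
q0 and q3 lie in the same block of the stable partition, so they are equivalent — no string distinguishes them.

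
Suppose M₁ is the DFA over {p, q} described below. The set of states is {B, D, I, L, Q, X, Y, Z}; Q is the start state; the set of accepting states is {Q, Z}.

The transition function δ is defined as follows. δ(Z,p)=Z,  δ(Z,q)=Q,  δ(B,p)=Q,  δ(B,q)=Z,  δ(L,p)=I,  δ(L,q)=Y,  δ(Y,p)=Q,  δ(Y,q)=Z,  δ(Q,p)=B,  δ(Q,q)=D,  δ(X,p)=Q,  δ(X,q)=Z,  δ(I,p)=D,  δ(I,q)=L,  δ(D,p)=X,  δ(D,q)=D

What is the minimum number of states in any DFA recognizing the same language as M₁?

First remove the unreachable states {I,L,Y}; 5 states remain.
Initial partition by acceptance: {Q,Z} | {B,D,X}.
Refine {Q,Z} on symbol p: members go to different blocks, giving {Z} and {Q}.
On input p, block {B,D,X} splits into {B,X} and {D}.
The partition is now stable with 4 blocks: {Z} | {B,X} | {Q} | {D}.

4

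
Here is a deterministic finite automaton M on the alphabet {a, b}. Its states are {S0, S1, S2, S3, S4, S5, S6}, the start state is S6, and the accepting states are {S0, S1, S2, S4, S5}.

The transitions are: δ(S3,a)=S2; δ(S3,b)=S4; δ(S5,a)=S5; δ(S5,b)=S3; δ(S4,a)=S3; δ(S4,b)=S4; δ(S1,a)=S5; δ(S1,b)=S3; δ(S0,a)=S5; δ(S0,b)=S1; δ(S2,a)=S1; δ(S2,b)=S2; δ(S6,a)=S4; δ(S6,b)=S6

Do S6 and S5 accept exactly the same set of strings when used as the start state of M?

No

Reachable states from the start: {S1,S2,S3,S4,S5,S6}. Unreachable: {S0} — drop them.
P0 = {S1,S2,S4,S5} | {S3,S6}.
Split {S1,S2,S4,S5} by δ(·,a) → {S1,S2,S5} and {S4}.
On input b, block {S1,S2,S5} splits into {S1,S5} and {S2}.
Refine {S3,S6} on symbol a: members go to different blocks, giving {S3} and {S6}.
The partition is now stable with 5 blocks: {S1,S5} | {S3} | {S4} | {S2} | {S6}.
S6 and S5 end up in different blocks, so they are distinguishable. For instance, the string 'ε' is accepted from only S5.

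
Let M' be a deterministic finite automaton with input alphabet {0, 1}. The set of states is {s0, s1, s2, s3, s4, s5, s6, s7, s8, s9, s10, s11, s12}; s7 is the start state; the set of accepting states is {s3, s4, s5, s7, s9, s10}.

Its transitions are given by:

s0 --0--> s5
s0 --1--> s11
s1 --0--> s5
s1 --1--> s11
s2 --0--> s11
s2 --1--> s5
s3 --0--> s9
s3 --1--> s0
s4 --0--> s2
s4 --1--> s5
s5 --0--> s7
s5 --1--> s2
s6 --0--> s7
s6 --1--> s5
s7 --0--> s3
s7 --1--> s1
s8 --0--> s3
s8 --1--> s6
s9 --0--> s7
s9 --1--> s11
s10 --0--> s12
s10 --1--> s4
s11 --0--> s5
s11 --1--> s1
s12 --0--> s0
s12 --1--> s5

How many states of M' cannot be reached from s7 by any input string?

BFS from s7 reaches {s0, s1, s2, s3, s5, s7, s9, s11}; the 5 state(s) s4, s6, s8, s10, s12 are never visited.

5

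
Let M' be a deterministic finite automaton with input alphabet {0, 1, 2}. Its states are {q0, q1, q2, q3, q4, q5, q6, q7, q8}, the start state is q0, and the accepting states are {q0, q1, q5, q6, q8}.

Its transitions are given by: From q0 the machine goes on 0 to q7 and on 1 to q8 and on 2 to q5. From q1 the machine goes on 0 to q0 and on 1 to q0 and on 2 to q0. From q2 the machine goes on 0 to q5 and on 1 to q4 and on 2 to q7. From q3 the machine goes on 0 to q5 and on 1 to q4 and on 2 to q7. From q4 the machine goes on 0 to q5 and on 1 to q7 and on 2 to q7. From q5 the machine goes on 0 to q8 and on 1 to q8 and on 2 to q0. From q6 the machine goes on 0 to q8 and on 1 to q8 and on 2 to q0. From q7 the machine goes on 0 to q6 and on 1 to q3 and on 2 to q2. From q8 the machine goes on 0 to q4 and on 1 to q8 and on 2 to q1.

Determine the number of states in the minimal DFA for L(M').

3

Every state is reachable, so we keep all 9.
Start with accepting vs non-accepting: {q0,q1,q5,q6,q8} | {q2,q3,q4,q7}.
Split {q0,q1,q5,q6,q8} by δ(·,0) → {q1,q5,q6} and {q0,q8}.
The partition is now stable with 3 blocks: {q1,q5,q6} | {q2,q3,q4,q7} | {q0,q8}.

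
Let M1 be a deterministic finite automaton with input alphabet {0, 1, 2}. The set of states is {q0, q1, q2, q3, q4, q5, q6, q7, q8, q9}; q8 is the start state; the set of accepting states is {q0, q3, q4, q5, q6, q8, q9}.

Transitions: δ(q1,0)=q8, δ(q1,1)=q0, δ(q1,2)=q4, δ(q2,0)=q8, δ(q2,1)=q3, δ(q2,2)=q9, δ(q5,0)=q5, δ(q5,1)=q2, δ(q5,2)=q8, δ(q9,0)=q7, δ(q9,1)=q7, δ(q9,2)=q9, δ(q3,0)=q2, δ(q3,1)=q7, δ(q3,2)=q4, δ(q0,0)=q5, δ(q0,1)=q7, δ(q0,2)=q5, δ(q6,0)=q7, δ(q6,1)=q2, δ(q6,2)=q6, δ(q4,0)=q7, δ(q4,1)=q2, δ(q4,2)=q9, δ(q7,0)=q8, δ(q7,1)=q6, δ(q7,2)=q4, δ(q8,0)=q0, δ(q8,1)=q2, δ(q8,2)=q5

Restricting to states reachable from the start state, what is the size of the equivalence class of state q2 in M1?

2

First remove the unreachable states {q1}; 9 states remain.
Start with accepting vs non-accepting: {q0,q3,q4,q5,q6,q8,q9} | {q2,q7}.
Split {q0,q3,q4,q5,q6,q8,q9} by δ(·,0) → {q3,q4,q6,q9} and {q0,q5,q8}.
No further refinement is possible. Final partition (3 blocks): {q3,q4,q6,q9} | {q2,q7} | {q0,q5,q8}.
State q2 belongs to the block {q2,q7}, which has 2 states.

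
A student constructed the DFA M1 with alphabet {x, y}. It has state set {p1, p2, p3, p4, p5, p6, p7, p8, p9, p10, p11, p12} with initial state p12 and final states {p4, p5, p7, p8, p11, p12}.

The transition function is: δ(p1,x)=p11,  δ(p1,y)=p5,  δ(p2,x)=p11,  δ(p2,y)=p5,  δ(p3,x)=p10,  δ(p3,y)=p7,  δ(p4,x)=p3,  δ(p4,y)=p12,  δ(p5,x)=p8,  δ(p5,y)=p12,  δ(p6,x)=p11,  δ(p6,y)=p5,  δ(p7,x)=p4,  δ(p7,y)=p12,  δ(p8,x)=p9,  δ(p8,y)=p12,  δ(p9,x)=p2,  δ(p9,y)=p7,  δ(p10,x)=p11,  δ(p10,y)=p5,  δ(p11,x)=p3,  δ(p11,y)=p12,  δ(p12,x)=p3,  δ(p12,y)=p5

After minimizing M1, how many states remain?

States {p1,p6} cannot be reached from the start state, so discard them.
Start with accepting vs non-accepting: {p4,p5,p7,p8,p11,p12} | {p2,p3,p9,p10}.
Refine {p4,p5,p7,p8,p11,p12} on symbol x: members go to different blocks, giving {p4,p8,p11,p12} and {p5,p7}.
Split {p4,p8,p11,p12} by δ(·,y) → {p4,p8,p11} and {p12}.
Split {p2,p3,p9,p10} by δ(·,x) → {p2,p10} and {p3,p9}.
The partition is now stable with 5 blocks: {p4,p8,p11} | {p2,p10} | {p5,p7} | {p12} | {p3,p9}.

5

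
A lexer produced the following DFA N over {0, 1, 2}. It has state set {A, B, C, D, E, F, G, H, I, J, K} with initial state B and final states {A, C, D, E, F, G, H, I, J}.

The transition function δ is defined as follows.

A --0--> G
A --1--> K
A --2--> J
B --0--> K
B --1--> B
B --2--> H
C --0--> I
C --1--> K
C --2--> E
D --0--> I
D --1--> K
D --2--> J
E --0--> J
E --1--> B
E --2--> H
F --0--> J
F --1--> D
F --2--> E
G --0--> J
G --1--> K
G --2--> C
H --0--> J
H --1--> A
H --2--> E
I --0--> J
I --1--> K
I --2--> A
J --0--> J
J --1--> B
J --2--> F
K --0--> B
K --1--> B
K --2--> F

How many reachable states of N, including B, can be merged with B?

2

Initial partition by acceptance: {A,C,D,E,F,G,H,I,J} | {B,K}.
On input 1, block {A,C,D,E,F,G,H,I,J} splits into {A,C,D,E,G,I,J} and {F,H}.
Split {A,C,D,E,G,I,J} by δ(·,2) → {A,C,D,G,I} and {E,J}.
Split {A,C,D,G,I} by δ(·,0) → {A,C,D} and {G,I}.
The partition is now stable with 5 blocks: {A,C,D} | {B,K} | {F,H} | {E,J} | {G,I}.
The equivalence class containing B is {B,K}, of size 2.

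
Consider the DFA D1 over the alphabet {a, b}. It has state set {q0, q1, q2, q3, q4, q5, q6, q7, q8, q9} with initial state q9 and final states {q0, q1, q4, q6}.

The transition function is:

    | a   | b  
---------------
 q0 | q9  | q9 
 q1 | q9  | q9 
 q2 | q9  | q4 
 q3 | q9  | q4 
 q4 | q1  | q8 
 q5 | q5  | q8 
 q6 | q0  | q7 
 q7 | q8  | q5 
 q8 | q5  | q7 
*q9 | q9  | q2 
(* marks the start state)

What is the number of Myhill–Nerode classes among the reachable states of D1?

5

Reachable states from the start: {q1,q2,q4,q5,q7,q8,q9}. Unreachable: {q0,q3,q6} — drop them.
Start with accepting vs non-accepting: {q1,q4} | {q2,q5,q7,q8,q9}.
On input a, block {q1,q4} splits into {q1} and {q4}.
On input b, block {q2,q5,q7,q8,q9} splits into {q5,q7,q8,q9} and {q2}.
On input b, block {q5,q7,q8,q9} splits into {q5,q7,q8} and {q9}.
The partition is now stable with 5 blocks: {q1} | {q5,q7,q8} | {q4} | {q2} | {q9}.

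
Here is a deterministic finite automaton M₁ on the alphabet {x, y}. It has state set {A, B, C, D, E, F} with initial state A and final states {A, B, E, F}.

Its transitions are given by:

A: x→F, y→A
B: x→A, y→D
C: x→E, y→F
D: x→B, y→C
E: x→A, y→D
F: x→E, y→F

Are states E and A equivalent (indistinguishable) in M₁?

Initial partition by acceptance: {A,B,E,F} | {C,D}.
On input y, block {A,B,E,F} splits into {A,F} and {B,E}.
On input x, block {A,F} splits into {A} and {F}.
Refine {C,D} on symbol y: members go to different blocks, giving {C} and {D}.
Stable partition: {A} | {C} | {B,E} | {F} | {D} — 5 equivalence classes.
E and A end up in different blocks, so they are distinguishable. For instance, the string 'y' is accepted from only A.

No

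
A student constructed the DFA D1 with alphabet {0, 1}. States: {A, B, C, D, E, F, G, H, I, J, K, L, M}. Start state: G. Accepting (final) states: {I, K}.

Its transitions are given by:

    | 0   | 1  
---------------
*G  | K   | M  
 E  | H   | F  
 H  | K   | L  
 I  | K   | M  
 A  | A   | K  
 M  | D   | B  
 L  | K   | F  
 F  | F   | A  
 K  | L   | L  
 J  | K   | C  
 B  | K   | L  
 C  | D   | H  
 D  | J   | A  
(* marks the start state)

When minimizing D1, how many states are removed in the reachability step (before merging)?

BFS from G reaches {A, B, C, D, F, G, H, J, K, L, M}; the 2 state(s) E, I are never visited.

2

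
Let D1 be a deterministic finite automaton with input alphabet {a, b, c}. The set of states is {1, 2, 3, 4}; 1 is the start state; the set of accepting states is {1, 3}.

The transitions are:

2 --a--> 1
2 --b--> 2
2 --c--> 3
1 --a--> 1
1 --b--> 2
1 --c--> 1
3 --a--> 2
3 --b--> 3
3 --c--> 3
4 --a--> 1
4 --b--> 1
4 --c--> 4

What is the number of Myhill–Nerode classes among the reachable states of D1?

Reachable states from the start: {1,2,3}. Unreachable: {4} — drop them.
Initial partition by acceptance: {1,3} | {2}.
On input a, block {1,3} splits into {1} and {3}.
The partition is now stable with 3 blocks: {1} | {2} | {3}.

3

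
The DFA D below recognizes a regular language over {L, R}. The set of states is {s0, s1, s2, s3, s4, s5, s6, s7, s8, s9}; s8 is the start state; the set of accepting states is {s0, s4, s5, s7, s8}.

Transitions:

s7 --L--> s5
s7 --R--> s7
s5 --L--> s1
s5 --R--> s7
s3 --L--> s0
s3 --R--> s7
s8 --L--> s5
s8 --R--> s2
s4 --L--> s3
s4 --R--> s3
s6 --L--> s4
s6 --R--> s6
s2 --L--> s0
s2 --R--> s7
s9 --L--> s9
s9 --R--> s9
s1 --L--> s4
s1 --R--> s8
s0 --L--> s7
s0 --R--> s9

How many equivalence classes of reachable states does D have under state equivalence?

8

First remove the unreachable states {s6}; 9 states remain.
Start with accepting vs non-accepting: {s0,s4,s5,s7,s8} | {s1,s2,s3,s9}.
On input L, block {s0,s4,s5,s7,s8} splits into {s0,s7,s8} and {s4,s5}.
Split {s0,s7,s8} by δ(·,L) → {s7,s8} and {s0}.
On input R, block {s7,s8} splits into {s7} and {s8}.
On input L, block {s1,s2,s3,s9} splits into {s2,s3} and {s1} and {s9}.
On input L, block {s4,s5} splits into {s4} and {s5}.
Stable partition: {s7} | {s2,s3} | {s4} | {s0} | {s8} | {s1} | {s9} | {s5} — 8 equivalence classes.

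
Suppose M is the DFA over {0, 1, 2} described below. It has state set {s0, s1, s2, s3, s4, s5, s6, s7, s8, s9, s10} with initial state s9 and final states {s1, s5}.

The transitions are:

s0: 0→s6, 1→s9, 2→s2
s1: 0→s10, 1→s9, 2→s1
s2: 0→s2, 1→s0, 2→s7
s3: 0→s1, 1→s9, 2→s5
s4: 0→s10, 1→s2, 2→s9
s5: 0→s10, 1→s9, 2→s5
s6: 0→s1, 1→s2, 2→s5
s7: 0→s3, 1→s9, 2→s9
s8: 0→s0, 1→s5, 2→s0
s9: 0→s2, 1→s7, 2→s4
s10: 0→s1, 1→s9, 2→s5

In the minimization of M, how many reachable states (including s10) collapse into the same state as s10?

3

First remove the unreachable states {s8}; 10 states remain.
P0 = {s1,s5} | {s0,s2,s3,s4,s6,s7,s9,s10}.
Refine {s0,s2,s3,s4,s6,s7,s9,s10} on symbol 0: members go to different blocks, giving {s0,s2,s4,s7,s9} and {s3,s6,s10}.
Refine {s0,s2,s4,s7,s9} on symbol 0: members go to different blocks, giving {s0,s4,s7} and {s2,s9}.
The partition is now stable with 4 blocks: {s1,s5} | {s0,s4,s7} | {s3,s6,s10} | {s2,s9}.
The equivalence class containing s10 is {s3,s6,s10}, of size 3.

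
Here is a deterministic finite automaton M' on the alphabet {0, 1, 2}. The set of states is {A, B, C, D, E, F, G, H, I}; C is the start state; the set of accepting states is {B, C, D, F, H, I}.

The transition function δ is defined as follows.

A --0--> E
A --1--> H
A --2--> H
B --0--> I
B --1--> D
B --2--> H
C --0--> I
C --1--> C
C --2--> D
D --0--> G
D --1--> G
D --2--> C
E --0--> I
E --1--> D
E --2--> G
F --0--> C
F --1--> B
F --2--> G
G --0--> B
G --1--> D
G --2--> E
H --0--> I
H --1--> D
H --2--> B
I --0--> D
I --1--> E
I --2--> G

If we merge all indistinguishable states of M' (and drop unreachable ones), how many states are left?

6

First remove the unreachable states {A,F}; 7 states remain.
Start with accepting vs non-accepting: {B,C,D,H,I} | {E,G}.
On input 0, block {B,C,D,H,I} splits into {B,C,H,I} and {D}.
On input 0, block {B,C,H,I} splits into {B,C,H} and {I}.
Split {B,C,H} by δ(·,1) → {B,H} and {C}.
On input 0, block {E,G} splits into {E} and {G}.
The partition is now stable with 6 blocks: {B,H} | {E} | {D} | {I} | {C} | {G}.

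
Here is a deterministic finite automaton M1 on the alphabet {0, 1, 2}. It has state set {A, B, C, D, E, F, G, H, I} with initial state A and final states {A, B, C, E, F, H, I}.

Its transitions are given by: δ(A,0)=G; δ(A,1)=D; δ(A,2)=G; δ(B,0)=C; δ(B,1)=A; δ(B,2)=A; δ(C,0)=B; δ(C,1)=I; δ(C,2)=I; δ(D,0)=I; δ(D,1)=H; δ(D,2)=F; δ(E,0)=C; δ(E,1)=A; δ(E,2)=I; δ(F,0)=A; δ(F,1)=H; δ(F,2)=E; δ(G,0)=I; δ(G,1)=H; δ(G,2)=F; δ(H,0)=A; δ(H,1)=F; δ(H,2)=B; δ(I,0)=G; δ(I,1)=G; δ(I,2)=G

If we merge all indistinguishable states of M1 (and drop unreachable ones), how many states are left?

4

All states are reachable from the start state.
Initial partition by acceptance: {A,B,C,E,F,H,I} | {D,G}.
Refine {A,B,C,E,F,H,I} on symbol 0: members go to different blocks, giving {B,C,E,F,H} and {A,I}.
Split {B,C,E,F,H} by δ(·,0) → {B,C,E} and {F,H}.
The partition is now stable with 4 blocks: {B,C,E} | {D,G} | {A,I} | {F,H}.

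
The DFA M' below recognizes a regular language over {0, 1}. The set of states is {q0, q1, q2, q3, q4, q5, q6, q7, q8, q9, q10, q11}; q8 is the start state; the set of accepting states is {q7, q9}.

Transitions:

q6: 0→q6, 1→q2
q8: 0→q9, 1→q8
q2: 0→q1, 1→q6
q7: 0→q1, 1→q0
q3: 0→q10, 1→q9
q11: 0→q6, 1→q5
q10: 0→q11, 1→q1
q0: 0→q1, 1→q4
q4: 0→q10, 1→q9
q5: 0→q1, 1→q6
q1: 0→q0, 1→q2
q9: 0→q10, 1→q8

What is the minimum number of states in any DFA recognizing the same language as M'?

Reachable states from the start: {q0,q1,q2,q4,q5,q6,q8,q9,q10,q11}. Unreachable: {q3,q7} — drop them.
Initial partition by acceptance: {q9} | {q0,q1,q2,q4,q5,q6,q8,q10,q11}.
On input 0, block {q0,q1,q2,q4,q5,q6,q8,q10,q11} splits into {q0,q1,q2,q4,q5,q6,q10,q11} and {q8}.
On input 1, block {q0,q1,q2,q4,q5,q6,q10,q11} splits into {q0,q1,q2,q5,q6,q10,q11} and {q4}.
Refine {q0,q1,q2,q5,q6,q10,q11} on symbol 1: members go to different blocks, giving {q1,q2,q5,q6,q10,q11} and {q0}.
On input 0, block {q1,q2,q5,q6,q10,q11} splits into {q2,q5,q6,q10,q11} and {q1}.
Refine {q2,q5,q6,q10,q11} on symbol 0: members go to different blocks, giving {q6,q10,q11} and {q2,q5}.
On input 1, block {q6,q10,q11} splits into {q6,q11} and {q10}.
No further refinement is possible. Final partition (8 blocks): {q9} | {q6,q11} | {q8} | {q4} | {q0} | {q1} | {q2,q5} | {q10}.

8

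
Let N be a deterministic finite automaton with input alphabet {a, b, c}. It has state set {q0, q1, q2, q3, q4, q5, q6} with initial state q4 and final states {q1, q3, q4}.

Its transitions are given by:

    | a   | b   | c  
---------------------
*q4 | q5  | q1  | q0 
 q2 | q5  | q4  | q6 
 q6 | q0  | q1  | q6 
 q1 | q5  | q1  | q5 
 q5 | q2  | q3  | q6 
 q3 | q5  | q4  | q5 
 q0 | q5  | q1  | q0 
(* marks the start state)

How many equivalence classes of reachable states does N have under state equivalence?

P0 = {q1,q3,q4} | {q0,q2,q5,q6}.
The partition is now stable with 2 blocks: {q1,q3,q4} | {q0,q2,q5,q6}.

2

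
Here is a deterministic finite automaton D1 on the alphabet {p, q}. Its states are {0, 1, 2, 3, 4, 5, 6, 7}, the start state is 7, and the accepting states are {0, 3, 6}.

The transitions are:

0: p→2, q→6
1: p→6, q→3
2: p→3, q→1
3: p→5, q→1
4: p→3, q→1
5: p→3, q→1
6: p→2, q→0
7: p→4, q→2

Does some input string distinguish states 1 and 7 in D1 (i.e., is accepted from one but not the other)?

Yes

Every state is reachable, so we keep all 8.
Start with accepting vs non-accepting: {0,3,6} | {1,2,4,5,7}.
On input q, block {0,3,6} splits into {0,6} and {3}.
Split {1,2,4,5,7} by δ(·,p) → {2,4,5} and {1} and {7}.
Stable partition: {0,6} | {2,4,5} | {3} | {1} | {7} — 5 equivalence classes.
1 and 7 end up in different blocks, so they are distinguishable. For instance, the string 'p' is accepted from only 1.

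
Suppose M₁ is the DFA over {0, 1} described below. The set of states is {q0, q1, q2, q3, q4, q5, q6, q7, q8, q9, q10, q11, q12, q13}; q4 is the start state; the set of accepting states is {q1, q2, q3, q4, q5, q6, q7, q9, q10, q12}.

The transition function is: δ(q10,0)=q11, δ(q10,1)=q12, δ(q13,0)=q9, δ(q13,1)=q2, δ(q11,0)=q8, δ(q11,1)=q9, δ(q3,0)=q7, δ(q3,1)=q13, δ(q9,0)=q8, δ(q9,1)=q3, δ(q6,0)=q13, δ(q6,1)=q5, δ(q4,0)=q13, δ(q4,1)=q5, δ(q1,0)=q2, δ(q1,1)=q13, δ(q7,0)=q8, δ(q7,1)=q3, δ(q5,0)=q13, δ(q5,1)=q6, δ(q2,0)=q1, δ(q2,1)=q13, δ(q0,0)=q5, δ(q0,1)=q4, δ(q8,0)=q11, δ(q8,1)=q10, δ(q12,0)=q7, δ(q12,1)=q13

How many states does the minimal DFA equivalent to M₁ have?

Reachable states from the start: {q1,q2,q3,q4,q5,q6,q7,q8,q9,q10,q11,q12,q13}. Unreachable: {q0} — drop them.
Initial partition by acceptance: {q1,q2,q3,q4,q5,q6,q7,q9,q10,q12} | {q8,q11,q13}.
Refine {q1,q2,q3,q4,q5,q6,q7,q9,q10,q12} on symbol 0: members go to different blocks, giving {q4,q5,q6,q7,q9,q10} and {q1,q2,q3,q12}.
On input 1, block {q4,q5,q6,q7,q9,q10} splits into {q4,q5,q6} and {q7,q9,q10}.
Split {q8,q11,q13} by δ(·,0) → {q8,q11} and {q13}.
Split {q1,q2,q3,q12} by δ(·,0) → {q1,q2} and {q3,q12}.
No further refinement is possible. Final partition (6 blocks): {q4,q5,q6} | {q8,q11} | {q1,q2} | {q7,q9,q10} | {q13} | {q3,q12}.

6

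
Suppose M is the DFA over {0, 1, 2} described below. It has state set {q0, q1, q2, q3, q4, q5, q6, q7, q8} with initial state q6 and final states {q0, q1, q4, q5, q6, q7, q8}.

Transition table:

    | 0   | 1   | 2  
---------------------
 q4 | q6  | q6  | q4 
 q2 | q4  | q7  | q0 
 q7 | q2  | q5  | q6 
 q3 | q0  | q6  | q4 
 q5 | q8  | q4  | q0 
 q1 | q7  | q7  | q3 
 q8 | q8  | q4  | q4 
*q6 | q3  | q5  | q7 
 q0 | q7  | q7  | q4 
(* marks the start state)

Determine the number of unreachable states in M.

1

Starting at q6 and following transitions, the reachable set is {q0, q2, q3, q4, q5, q6, q7, q8}. That leaves q1 unreachable — 1 in total.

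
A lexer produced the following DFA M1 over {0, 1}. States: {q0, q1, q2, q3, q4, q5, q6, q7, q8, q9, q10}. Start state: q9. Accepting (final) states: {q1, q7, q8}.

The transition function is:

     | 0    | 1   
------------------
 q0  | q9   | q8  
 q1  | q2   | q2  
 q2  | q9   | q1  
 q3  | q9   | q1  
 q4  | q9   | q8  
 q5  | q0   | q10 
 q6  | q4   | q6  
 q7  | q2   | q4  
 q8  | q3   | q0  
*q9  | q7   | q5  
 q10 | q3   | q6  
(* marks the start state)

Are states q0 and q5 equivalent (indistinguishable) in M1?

No

All states are reachable from the start state.
P0 = {q1,q7,q8} | {q0,q2,q3,q4,q5,q6,q9,q10}.
Split {q0,q2,q3,q4,q5,q6,q9,q10} by δ(·,0) → {q0,q2,q3,q4,q5,q6,q10} and {q9}.
Split {q0,q2,q3,q4,q5,q6,q10} by δ(·,0) → {q0,q2,q3,q4} and {q5,q6,q10}.
No further refinement is possible. Final partition (4 blocks): {q1,q7,q8} | {q0,q2,q3,q4} | {q9} | {q5,q6,q10}.
q0 and q5 end up in different blocks, so they are distinguishable. For instance, the string '1' is accepted from only q0.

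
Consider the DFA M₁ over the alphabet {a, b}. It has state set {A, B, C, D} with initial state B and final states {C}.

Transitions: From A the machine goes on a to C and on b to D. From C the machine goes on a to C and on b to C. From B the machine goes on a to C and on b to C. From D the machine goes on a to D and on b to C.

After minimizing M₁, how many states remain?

States {A,D} cannot be reached from the start state, so discard them.
Start with accepting vs non-accepting: {C} | {B}.
The partition is now stable with 2 blocks: {C} | {B}.

2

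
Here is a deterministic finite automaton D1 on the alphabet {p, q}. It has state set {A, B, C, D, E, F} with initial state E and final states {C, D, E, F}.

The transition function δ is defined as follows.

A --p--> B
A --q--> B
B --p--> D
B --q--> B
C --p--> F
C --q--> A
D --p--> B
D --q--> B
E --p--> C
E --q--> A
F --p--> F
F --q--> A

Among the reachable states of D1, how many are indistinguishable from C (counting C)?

All states are reachable from the start state.
Initial partition by acceptance: {C,D,E,F} | {A,B}.
Split {C,D,E,F} by δ(·,p) → {C,E,F} and {D}.
Refine {A,B} on symbol p: members go to different blocks, giving {A} and {B}.
The partition is now stable with 4 blocks: {C,E,F} | {A} | {D} | {B}.
The equivalence class containing C is {C,E,F}, of size 3.

3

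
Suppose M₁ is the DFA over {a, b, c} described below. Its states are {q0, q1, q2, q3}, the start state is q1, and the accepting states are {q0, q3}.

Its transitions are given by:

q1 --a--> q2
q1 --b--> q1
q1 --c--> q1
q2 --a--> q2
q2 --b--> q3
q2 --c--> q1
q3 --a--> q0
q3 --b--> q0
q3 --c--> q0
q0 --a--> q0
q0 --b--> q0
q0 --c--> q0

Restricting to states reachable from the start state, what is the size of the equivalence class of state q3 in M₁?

Every state is reachable, so we keep all 4.
P0 = {q0,q3} | {q1,q2}.
Refine {q1,q2} on symbol b: members go to different blocks, giving {q1} and {q2}.
No further refinement is possible. Final partition (3 blocks): {q0,q3} | {q1} | {q2}.
The equivalence class containing q3 is {q0,q3}, of size 2.

2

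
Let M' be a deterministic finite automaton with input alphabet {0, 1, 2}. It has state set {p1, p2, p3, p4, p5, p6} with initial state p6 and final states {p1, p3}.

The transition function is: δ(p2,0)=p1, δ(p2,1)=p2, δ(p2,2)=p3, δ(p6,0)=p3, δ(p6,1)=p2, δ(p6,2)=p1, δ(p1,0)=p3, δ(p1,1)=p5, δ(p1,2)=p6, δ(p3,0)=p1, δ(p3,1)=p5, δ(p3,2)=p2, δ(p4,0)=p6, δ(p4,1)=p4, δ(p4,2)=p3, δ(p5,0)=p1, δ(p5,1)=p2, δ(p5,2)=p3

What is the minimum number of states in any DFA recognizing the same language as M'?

2

First remove the unreachable states {p4}; 5 states remain.
Start with accepting vs non-accepting: {p1,p3} | {p2,p5,p6}.
Stable partition: {p1,p3} | {p2,p5,p6} — 2 equivalence classes.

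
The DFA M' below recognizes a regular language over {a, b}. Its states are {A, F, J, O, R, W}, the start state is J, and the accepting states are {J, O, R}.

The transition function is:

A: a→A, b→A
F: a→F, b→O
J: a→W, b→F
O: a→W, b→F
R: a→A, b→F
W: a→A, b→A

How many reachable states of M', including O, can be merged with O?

2

Reachable states from the start: {A,F,J,O,W}. Unreachable: {R} — drop them.
Initial partition by acceptance: {J,O} | {A,F,W}.
On input b, block {A,F,W} splits into {A,W} and {F}.
The partition is now stable with 3 blocks: {J,O} | {A,W} | {F}.
State O belongs to the block {J,O}, which has 2 states.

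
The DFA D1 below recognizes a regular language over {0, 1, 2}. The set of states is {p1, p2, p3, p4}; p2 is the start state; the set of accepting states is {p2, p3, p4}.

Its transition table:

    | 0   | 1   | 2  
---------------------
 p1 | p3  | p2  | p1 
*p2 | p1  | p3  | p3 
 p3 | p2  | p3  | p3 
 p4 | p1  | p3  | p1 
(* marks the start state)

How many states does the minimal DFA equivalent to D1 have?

First remove the unreachable states {p4}; 3 states remain.
P0 = {p2,p3} | {p1}.
Split {p2,p3} by δ(·,0) → {p2} and {p3}.
The partition is now stable with 3 blocks: {p2} | {p1} | {p3}.

3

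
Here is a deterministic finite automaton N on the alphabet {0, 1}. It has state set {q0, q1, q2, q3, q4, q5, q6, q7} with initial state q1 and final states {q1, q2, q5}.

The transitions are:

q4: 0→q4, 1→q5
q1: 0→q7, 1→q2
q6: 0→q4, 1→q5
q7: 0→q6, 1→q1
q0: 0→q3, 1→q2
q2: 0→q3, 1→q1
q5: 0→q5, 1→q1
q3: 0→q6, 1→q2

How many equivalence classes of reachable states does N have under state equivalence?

4

First remove the unreachable states {q0}; 7 states remain.
P0 = {q1,q2,q5} | {q3,q4,q6,q7}.
Split {q1,q2,q5} by δ(·,0) → {q1,q2} and {q5}.
On input 1, block {q3,q4,q6,q7} splits into {q3,q7} and {q4,q6}.
No further refinement is possible. Final partition (4 blocks): {q1,q2} | {q3,q7} | {q5} | {q4,q6}.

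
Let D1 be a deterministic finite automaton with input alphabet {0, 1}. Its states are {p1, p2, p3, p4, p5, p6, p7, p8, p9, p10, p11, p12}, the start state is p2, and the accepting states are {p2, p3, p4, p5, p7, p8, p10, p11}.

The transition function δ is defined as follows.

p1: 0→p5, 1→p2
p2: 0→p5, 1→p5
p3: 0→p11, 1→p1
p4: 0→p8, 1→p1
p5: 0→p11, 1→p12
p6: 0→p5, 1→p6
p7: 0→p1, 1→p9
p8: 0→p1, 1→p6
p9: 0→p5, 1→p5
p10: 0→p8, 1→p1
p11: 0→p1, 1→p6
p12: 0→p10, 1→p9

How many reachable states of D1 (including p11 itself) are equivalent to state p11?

First remove the unreachable states {p3,p4,p7}; 9 states remain.
P0 = {p2,p5,p8,p10,p11} | {p1,p6,p9,p12}.
On input 0, block {p2,p5,p8,p10,p11} splits into {p2,p5,p10} and {p8,p11}.
On input 0, block {p2,p5,p10} splits into {p5,p10} and {p2}.
Split {p1,p6,p9,p12} by δ(·,1) → {p6,p12} and {p1} and {p9}.
On input 1, block {p5,p10} splits into {p5} and {p10}.
Split {p6,p12} by δ(·,0) → {p6} and {p12}.
No further refinement is possible. Final partition (8 blocks): {p5} | {p6} | {p8,p11} | {p2} | {p1} | {p9} | {p10} | {p12}.
The equivalence class containing p11 is {p8,p11}, of size 2.

2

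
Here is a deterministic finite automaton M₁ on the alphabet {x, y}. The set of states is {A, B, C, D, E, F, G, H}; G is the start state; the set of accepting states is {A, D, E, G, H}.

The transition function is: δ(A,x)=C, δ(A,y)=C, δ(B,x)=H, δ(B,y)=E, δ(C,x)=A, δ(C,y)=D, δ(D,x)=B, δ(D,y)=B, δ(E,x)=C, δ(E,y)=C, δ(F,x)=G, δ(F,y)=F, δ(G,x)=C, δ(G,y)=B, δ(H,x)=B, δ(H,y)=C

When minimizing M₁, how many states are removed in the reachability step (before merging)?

No path from G leads to F; the other 7 states are all reachable.

1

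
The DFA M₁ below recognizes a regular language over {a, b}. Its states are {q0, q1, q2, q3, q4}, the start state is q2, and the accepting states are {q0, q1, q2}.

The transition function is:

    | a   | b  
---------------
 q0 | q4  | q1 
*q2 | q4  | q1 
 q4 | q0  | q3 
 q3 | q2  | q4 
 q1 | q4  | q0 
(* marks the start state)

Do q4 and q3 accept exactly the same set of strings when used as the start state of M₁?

Every state is reachable, so we keep all 5.
Initial partition by acceptance: {q0,q1,q2} | {q3,q4}.
No further refinement is possible. Final partition (2 blocks): {q0,q1,q2} | {q3,q4}.
q4 and q3 lie in the same block of the stable partition, so they are equivalent — no string distinguishes them.

Yes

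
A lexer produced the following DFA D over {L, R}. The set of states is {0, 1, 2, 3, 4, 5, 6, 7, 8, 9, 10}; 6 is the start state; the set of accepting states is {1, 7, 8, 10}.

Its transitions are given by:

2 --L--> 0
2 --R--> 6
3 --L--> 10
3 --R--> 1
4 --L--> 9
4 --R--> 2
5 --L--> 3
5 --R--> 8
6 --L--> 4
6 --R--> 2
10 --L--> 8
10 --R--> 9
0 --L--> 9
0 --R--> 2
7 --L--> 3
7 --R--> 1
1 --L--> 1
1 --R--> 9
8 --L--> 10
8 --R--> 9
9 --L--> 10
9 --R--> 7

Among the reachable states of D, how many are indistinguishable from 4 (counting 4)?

First remove the unreachable states {5}; 10 states remain.
Initial partition by acceptance: {1,7,8,10} | {0,2,3,4,6,9}.
On input L, block {1,7,8,10} splits into {1,8,10} and {7}.
Refine {0,2,3,4,6,9} on symbol L: members go to different blocks, giving {0,2,4,6} and {3,9}.
Refine {0,2,4,6} on symbol L: members go to different blocks, giving {0,4} and {2,6}.
Refine {3,9} on symbol R: members go to different blocks, giving {3} and {9}.
Stable partition: {1,8,10} | {0,4} | {7} | {3} | {2,6} | {9} — 6 equivalence classes.
The equivalence class containing 4 is {0,4}, of size 2.

2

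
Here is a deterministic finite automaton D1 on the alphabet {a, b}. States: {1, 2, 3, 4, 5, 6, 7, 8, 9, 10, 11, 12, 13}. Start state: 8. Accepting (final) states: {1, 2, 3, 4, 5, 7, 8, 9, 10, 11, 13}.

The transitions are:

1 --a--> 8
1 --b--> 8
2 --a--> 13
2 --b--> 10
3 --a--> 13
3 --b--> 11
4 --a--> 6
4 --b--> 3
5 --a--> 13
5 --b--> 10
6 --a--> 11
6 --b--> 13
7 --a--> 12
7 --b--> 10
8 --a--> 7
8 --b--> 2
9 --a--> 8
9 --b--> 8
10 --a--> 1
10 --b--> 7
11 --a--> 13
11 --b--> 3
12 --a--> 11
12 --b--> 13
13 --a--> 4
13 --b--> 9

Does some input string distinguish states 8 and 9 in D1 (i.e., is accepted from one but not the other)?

First remove the unreachable states {5}; 12 states remain.
Initial partition by acceptance: {1,2,3,4,7,8,9,10,11,13} | {6,12}.
Split {1,2,3,4,7,8,9,10,11,13} by δ(·,a) → {1,2,3,8,9,10,11,13} and {4,7}.
Refine {1,2,3,8,9,10,11,13} on symbol a: members go to different blocks, giving {1,2,3,9,10,11} and {8,13}.
On input a, block {1,2,3,9,10,11} splits into {1,2,3,9,11} and {10}.
Split {1,2,3,9,11} by δ(·,b) → {1,9} and {3,11} and {2}.
Refine {4,7} on symbol b: members go to different blocks, giving {4} and {7}.
On input a, block {8,13} splits into {8} and {13}.
Stable partition: {1,9} | {6,12} | {4} | {8} | {10} | {3,11} | {2} | {7} | {13} — 9 equivalence classes.
8 and 9 end up in different blocks, so they are distinguishable. For instance, the string 'aa' is accepted from only 9.

Yes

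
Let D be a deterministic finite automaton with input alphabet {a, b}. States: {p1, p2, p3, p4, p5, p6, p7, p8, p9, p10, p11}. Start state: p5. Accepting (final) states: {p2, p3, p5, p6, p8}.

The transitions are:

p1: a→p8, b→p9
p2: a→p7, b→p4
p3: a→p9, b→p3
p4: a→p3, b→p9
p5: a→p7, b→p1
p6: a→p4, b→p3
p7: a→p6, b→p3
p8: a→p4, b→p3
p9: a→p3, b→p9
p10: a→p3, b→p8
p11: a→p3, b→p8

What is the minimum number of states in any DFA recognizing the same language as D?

States {p2,p10,p11} cannot be reached from the start state, so discard them.
Start with accepting vs non-accepting: {p3,p5,p6,p8} | {p1,p4,p7,p9}.
On input b, block {p3,p5,p6,p8} splits into {p3,p6,p8} and {p5}.
Refine {p1,p4,p7,p9} on symbol b: members go to different blocks, giving {p1,p4,p9} and {p7}.
Stable partition: {p3,p6,p8} | {p1,p4,p9} | {p5} | {p7} — 4 equivalence classes.

4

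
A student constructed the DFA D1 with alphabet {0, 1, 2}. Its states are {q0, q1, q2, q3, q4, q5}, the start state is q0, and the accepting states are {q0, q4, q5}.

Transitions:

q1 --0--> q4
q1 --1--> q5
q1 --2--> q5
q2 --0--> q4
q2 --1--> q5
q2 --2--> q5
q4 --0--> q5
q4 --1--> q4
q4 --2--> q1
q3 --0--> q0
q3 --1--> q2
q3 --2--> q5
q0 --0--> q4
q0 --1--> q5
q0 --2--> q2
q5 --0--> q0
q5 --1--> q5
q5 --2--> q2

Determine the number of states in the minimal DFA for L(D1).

2

Reachable states from the start: {q0,q1,q2,q4,q5}. Unreachable: {q3} — drop them.
Start with accepting vs non-accepting: {q0,q4,q5} | {q1,q2}.
No further refinement is possible. Final partition (2 blocks): {q0,q4,q5} | {q1,q2}.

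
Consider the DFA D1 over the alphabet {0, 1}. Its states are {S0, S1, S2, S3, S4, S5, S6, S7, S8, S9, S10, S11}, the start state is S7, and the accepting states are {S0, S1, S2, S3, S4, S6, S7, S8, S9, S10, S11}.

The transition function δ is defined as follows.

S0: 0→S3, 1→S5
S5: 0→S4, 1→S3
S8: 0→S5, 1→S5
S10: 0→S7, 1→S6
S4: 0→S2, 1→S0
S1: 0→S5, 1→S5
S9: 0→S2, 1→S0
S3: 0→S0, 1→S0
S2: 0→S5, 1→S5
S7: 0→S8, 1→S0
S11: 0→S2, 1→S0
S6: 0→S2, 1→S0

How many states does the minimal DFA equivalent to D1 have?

First remove the unreachable states {S1,S6,S9,S10,S11}; 7 states remain.
Initial partition by acceptance: {S0,S2,S3,S4,S7,S8} | {S5}.
Split {S0,S2,S3,S4,S7,S8} by δ(·,0) → {S0,S3,S4,S7} and {S2,S8}.
Refine {S0,S3,S4,S7} on symbol 0: members go to different blocks, giving {S0,S3} and {S4,S7}.
On input 1, block {S0,S3} splits into {S0} and {S3}.
No further refinement is possible. Final partition (5 blocks): {S0} | {S5} | {S2,S8} | {S4,S7} | {S3}.

5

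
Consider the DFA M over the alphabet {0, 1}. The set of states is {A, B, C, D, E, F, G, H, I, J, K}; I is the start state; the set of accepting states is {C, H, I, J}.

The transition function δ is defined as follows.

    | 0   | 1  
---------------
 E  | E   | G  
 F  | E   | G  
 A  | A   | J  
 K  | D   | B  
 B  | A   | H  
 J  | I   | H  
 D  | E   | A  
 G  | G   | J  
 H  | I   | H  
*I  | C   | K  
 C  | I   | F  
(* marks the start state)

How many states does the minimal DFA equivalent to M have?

4

All states are reachable from the start state.
P0 = {C,H,I,J} | {A,B,D,E,F,G,K}.
On input 1, block {C,H,I,J} splits into {C,I} and {H,J}.
On input 1, block {A,B,D,E,F,G,K} splits into {D,E,F,K} and {A,B,G}.
No further refinement is possible. Final partition (4 blocks): {C,I} | {D,E,F,K} | {H,J} | {A,B,G}.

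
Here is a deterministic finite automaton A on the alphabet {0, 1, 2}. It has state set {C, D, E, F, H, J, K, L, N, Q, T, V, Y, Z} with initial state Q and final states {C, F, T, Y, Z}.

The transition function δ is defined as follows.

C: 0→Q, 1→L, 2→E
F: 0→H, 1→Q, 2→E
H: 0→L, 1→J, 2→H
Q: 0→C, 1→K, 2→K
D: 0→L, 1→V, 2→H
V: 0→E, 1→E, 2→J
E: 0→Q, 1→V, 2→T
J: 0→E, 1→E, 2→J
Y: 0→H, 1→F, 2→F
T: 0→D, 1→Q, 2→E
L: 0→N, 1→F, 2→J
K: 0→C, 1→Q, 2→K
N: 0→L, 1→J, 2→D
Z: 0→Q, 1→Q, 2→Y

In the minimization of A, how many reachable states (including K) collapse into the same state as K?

2

States {Y,Z} cannot be reached from the start state, so discard them.
Initial partition by acceptance: {C,F,T} | {D,E,H,J,K,L,N,Q,V}.
On input 0, block {D,E,H,J,K,L,N,Q,V} splits into {D,E,H,J,L,N,V} and {K,Q}.
Refine {C,F,T} on symbol 0: members go to different blocks, giving {F,T} and {C}.
Split {D,E,H,J,L,N,V} by δ(·,0) → {D,H,J,L,N,V} and {E}.
Split {D,H,J,L,N,V} by δ(·,0) → {D,H,L,N} and {J,V}.
Split {D,H,L,N} by δ(·,1) → {D,H,N} and {L}.
No further refinement is possible. Final partition (7 blocks): {F,T} | {D,H,N} | {K,Q} | {C} | {E} | {J,V} | {L}.
The equivalence class containing K is {K,Q}, of size 2.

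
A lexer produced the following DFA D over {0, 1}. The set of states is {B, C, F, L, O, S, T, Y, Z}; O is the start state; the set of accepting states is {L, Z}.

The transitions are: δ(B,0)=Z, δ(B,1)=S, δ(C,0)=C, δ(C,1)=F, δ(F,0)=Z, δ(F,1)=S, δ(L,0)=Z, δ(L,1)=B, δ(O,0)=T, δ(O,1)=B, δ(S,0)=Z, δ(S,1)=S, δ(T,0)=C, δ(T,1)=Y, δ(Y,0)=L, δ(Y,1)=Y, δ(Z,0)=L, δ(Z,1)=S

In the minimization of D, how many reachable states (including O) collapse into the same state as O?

Every state is reachable, so we keep all 9.
Initial partition by acceptance: {L,Z} | {B,C,F,O,S,T,Y}.
On input 0, block {B,C,F,O,S,T,Y} splits into {B,F,S,Y} and {C,O,T}.
Stable partition: {L,Z} | {B,F,S,Y} | {C,O,T} — 3 equivalence classes.
State O belongs to the block {C,O,T}, which has 3 states.

3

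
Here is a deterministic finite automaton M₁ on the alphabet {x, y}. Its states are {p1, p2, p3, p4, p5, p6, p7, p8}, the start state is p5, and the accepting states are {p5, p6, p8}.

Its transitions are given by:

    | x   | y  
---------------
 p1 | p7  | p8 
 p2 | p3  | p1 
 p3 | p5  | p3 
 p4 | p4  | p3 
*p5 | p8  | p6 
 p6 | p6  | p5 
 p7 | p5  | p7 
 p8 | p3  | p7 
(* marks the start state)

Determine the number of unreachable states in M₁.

Starting at p5 and following transitions, the reachable set is {p3, p5, p6, p7, p8}. That leaves p1, p2, p4 unreachable — 3 in total.

3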